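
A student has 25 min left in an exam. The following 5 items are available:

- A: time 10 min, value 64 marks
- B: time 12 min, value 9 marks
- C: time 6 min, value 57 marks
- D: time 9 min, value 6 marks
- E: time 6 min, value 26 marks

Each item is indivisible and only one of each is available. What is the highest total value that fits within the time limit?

This is a 0/1 knapsack; check combinations near the capacity.
- A+C+E: time 10+6+6=22, value 64+57+26=147
- A+C+D: time 10+6+9=25, value 64+57+6=127
- A+C: time 10+6=16, value 64+57=121
Best: 147 marks.

147 marks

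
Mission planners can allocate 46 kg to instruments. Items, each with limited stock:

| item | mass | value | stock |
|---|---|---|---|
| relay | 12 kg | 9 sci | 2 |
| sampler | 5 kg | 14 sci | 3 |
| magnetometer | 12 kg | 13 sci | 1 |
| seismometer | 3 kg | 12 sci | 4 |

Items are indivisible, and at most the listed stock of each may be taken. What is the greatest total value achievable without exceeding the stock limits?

Best selections within mass 46 and stock limits:
- 3×sampler + 1×magnetometer + 4×seismometer: mass 39, value 103
- 1×relay + 3×sampler + 4×seismometer: mass 39, value 99
- 1×relay + 2×sampler + 1×magnetometer + 4×seismometer: mass 46, value 98
Best: 103 sci.

103 sci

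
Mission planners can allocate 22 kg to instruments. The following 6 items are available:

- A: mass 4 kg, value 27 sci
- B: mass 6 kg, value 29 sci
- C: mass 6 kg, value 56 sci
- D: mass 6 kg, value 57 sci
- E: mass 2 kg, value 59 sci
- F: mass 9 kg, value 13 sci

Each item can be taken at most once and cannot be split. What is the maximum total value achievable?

Check high-value combinations within 22 kg:
- B+C+D+E: mass 6+6+6+2=20, value 29+56+57+59=201
- A+C+D+E: mass 4+6+6+2=18, value 27+56+57+59=199
- C+D+E: mass 6+6+2=14, value 56+57+59=172
- A+B+D+E: mass 4+6+6+2=18, value 27+29+57+59=172
Best: 201 sci.

201 sci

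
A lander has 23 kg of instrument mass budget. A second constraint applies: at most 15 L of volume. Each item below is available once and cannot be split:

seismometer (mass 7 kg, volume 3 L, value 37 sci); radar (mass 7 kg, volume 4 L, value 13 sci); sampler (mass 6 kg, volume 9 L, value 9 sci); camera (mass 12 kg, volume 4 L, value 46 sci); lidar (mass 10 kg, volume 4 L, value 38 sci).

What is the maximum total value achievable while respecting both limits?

Feasible sets respecting both limits:
- camera+lidar: mass 22, volume 8, value 84
- seismometer+camera: mass 19, volume 7, value 83
- seismometer+lidar: mass 17, volume 7, value 75
- radar+camera: mass 19, volume 8, value 59
Best: 84 sci.

84 sci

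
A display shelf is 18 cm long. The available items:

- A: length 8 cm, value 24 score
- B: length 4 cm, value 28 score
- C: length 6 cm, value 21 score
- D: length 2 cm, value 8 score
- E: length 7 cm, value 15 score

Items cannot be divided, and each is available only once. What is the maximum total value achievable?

73 score

Check high-value combinations within 18 cm:
- A+B+C: length 8+4+6=18, value 24+28+21=73
- B+C+E: length 4+6+7=17, value 28+21+15=64
- A+B+D: length 8+4+2=14, value 24+28+8=60
- B+C+D: length 4+6+2=12, value 28+21+8=57
Best: 73 score.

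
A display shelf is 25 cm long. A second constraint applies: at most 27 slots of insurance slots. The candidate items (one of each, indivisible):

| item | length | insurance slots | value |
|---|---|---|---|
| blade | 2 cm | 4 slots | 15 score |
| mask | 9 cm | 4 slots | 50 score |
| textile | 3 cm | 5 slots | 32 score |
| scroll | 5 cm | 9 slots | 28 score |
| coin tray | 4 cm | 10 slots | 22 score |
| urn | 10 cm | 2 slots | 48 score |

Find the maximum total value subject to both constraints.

Feasible sets respecting both limits:
- blade+mask+textile+urn: length 24, insurance slots 15, value 145
- blade+mask+coin tray+urn: length 25, insurance slots 20, value 135
- mask+textile+urn: length 22, insurance slots 11, value 130
- textile+scroll+coin tray+urn: length 22, insurance slots 26, value 130
Best: 145 score.

145 score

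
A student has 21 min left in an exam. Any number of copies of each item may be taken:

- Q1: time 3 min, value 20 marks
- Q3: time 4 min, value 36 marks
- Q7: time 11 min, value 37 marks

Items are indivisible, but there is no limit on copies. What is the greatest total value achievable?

Best value-per-unit is Q3 at 36/4, and filling with it alone uses time 5×4=20. No mix of the others beats 5×36 = 180.

180 marks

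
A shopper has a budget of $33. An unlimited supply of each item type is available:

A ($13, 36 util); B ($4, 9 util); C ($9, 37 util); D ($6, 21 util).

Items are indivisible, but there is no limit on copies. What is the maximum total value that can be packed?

132 util

Best value-per-unit is C at 37/9; filling with it alone gives 3×37 = 111.
Optimal mix: 3×C + 1×D → cost 33, value 132.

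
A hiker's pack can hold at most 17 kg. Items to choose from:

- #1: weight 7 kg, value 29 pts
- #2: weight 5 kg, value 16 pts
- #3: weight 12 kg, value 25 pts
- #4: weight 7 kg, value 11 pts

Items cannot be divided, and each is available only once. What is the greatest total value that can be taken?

45 pts

Check high-value combinations within 17 kg:
- #1+#2: weight 7+5=12, value 29+16=45
- #2+#3: weight 5+12=17, value 16+25=41
- #1+#4: weight 7+7=14, value 29+11=40
- #1: weight 7, value 29
Best: 45 pts.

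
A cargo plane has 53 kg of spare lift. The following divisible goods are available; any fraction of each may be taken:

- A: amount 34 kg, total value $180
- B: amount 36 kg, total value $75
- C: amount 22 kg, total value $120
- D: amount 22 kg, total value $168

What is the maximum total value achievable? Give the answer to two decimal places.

Take in order of value per unit:
- D (168/22 per unit): all 22 → value 168, running total 168.00
- C (120/22 per unit): all 22 → value 120, running total 288.00
- A (180/34 per unit): 9 of 34 → value 9×180/34 = 47.6471, running total 335.65
Total 335.65.

335.65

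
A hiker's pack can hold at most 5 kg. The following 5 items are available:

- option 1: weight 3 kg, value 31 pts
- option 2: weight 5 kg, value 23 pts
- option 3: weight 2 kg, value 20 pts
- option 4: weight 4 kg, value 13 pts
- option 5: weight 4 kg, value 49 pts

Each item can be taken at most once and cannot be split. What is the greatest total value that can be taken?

Check high-value combinations within 5 kg:
- option 1+option 3: weight 3+2=5, value 31+20=51
- option 5: weight 4, value 49
- option 1: weight 3, value 31
Best: 51 pts.

51 pts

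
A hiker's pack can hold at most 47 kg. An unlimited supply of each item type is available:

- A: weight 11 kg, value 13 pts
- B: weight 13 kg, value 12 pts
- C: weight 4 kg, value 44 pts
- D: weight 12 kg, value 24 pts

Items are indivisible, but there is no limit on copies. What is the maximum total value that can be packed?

484 pts

Best value-per-unit is C at 44/4, and filling with it alone uses weight 11×4=44. No mix of the others beats 11×44 = 484.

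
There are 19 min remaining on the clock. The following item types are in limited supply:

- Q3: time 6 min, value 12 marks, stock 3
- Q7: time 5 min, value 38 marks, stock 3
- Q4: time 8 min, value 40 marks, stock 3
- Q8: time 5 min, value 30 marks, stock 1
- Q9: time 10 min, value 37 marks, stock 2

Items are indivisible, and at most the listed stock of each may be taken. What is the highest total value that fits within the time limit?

116 marks

Top feasible selections:
- 2×Q7 + 1×Q4: time 18, value 116
- 3×Q7: time 15, value 114
Best: 116 marks.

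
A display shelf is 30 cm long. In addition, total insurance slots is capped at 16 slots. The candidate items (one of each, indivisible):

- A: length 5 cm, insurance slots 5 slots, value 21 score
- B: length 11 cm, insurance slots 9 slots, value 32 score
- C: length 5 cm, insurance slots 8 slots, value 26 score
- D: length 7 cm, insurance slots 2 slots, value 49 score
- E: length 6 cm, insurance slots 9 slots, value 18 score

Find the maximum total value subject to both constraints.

102 score

Feasible sets respecting both limits:
- A+B+D: length 23, insurance slots 16, value 102
- A+C+D: length 17, insurance slots 15, value 96
- A+D+E: length 18, insurance slots 16, value 88
Best: 102 score.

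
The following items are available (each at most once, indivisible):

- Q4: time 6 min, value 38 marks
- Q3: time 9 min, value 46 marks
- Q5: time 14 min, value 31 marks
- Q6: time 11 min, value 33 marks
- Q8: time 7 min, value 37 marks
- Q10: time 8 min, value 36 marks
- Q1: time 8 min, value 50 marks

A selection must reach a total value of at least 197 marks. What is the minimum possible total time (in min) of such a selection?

Subsets with value ≥ 197, sorted by total time:
- Q4+Q3+Q8+Q10+Q1: time 38, value 207
- Q4+Q3+Q6+Q8+Q1: time 41, value 204
- Q4+Q3+Q6+Q10+Q1: time 42, value 203
Minimum time: 38 min.

38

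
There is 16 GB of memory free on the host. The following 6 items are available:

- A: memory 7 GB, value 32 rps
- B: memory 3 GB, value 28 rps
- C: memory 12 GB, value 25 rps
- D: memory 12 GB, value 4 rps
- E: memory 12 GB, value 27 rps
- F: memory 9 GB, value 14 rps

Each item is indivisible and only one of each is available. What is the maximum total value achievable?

Check high-value combinations within 16 GB:
- A+B: memory 7+3=10, value 32+28=60
- B+E: memory 3+12=15, value 28+27=55
- B+C: memory 3+12=15, value 28+25=53
Best: 60 rps.

60 rps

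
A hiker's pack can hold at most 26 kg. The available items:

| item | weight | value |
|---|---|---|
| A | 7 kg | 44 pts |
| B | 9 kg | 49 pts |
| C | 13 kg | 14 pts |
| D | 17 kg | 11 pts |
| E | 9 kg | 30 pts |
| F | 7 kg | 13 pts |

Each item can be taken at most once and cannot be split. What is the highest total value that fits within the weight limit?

Check high-value combinations within 26 kg:
- A+B+E: weight 7+9+9=25, value 44+49+30=123
- A+B+F: weight 7+9+7=23, value 44+49+13=106
- A+B: weight 7+9=16, value 44+49=93
- B+E+F: weight 9+9+7=25, value 49+30+13=92
- A+E+F: weight 7+9+7=23, value 44+30+13=87
Best: 123 pts.

123 pts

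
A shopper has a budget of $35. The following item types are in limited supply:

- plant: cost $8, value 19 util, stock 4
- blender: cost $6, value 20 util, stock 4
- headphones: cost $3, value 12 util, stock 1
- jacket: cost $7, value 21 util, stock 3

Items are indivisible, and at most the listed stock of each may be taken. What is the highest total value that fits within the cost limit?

114 util

Top feasible selections:
- 3×blender + 1×headphones + 2×jacket: cost 35, value 114
- 4×blender + 1×headphones + 1×jacket: cost 34, value 113
- 1×plant + 4×blender + 1×headphones: cost 35, value 111
Best: 114 util.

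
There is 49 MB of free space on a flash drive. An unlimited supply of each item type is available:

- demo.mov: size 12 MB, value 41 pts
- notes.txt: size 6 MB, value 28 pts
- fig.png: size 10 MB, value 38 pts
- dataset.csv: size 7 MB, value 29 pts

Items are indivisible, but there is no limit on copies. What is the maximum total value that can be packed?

225 pts

Best value-per-unit is notes.txt at 28/6; filling with it alone gives 8×28 = 224.
Optimal mix: 7×notes.txt + 1×dataset.csv → size 49, value 225.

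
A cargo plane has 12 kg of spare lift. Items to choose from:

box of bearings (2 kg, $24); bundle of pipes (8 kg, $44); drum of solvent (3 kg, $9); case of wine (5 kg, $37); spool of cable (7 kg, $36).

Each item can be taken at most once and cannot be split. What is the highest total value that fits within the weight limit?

$73

Check high-value combinations within 12 kg:
- case of wine+spool of cable: weight 5+7=12, value 37+36=73
- box of bearings+drum of solvent+case of wine: weight 2+3+5=10, value 24+9+37=70
- box of bearings+drum of solvent+spool of cable: weight 2+3+7=12, value 24+9+36=69
- box of bearings+bundle of pipes: weight 2+8=10, value 24+44=68
Best: $73.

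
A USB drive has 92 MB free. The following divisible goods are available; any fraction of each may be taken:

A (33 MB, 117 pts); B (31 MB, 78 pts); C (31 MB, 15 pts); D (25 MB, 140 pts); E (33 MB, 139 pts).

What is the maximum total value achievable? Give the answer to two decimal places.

398.52

Take in order of value per unit:
- D (140/25 per unit): all 25 → value 140, running total 140.00
- E (139/33 per unit): all 33 → value 139, running total 279.00
- A (117/33 per unit): all 33 → value 117, running total 396.00
- B (78/31 per unit): 1 of 31 → value 1×78/31 = 2.5161, running total 398.52
Total 398.52.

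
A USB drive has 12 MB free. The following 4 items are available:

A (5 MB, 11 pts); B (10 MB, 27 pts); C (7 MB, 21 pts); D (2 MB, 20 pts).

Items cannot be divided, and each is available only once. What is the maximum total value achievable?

This is a 0/1 knapsack; check combinations near the capacity.
- B+D: size 10+2=12, value 27+20=47
- C+D: size 7+2=9, value 21+20=41
- A+C: size 5+7=12, value 11+21=32
Best: 47 pts.

47 pts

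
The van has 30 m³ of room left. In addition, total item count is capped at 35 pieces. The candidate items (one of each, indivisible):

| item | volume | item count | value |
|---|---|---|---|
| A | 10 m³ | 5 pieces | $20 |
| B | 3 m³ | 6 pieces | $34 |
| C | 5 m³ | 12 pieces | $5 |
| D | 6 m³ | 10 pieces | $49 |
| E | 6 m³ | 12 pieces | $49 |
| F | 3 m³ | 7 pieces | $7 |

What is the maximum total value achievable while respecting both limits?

Feasible sets respecting both limits:
- A+B+D+E: volume 25, item count 33, value 152
- B+D+E+F: volume 18, item count 35, value 139
- B+D+E: volume 15, item count 28, value 132
Best: $152.

$152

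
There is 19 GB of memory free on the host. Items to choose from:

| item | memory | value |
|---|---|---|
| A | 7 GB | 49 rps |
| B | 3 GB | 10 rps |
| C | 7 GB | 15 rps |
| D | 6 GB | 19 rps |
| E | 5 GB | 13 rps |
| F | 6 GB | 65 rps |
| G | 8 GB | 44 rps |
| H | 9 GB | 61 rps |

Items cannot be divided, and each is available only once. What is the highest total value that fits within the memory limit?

136 rps

Check high-value combinations within 19 GB:
- B+F+H: memory 3+6+9=18, value 10+65+61=136
- A+D+F: memory 7+6+6=19, value 49+19+65=133
- A+E+F: memory 7+5+6=18, value 49+13+65=127
- F+H: memory 6+9=15, value 65+61=126
Best: 136 rps.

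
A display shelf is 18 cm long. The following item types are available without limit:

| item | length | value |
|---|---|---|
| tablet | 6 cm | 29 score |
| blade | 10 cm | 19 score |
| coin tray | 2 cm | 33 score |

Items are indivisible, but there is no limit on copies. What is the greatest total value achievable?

297 score

Best value-per-unit is coin tray at 33/2, and filling with it alone uses length 9×2=18. No mix of the others beats 9×33 = 297.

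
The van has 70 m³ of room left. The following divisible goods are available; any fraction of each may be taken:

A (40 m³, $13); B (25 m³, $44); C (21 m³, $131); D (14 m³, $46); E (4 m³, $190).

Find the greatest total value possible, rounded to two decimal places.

Take in order of value per unit:
- E (190/4 per unit): all 4 → value 190, running total 190.00
- C (131/21 per unit): all 21 → value 131, running total 321.00
- D (46/14 per unit): all 14 → value 46, running total 367.00
- B (44/25 per unit): all 25 → value 44, running total 411.00
- A (13/40 per unit): 6 of 40 → value 6×13/40 = 1.9500, running total 412.95
Total 412.95.

412.95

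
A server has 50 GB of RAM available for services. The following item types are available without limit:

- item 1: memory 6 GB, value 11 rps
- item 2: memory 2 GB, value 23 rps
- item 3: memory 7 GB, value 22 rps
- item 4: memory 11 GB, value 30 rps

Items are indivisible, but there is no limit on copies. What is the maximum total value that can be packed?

575 rps

Best value-per-unit is item 2 at 23/2, and filling with it alone uses memory 25×2=50. No mix of the others beats 25×23 = 575.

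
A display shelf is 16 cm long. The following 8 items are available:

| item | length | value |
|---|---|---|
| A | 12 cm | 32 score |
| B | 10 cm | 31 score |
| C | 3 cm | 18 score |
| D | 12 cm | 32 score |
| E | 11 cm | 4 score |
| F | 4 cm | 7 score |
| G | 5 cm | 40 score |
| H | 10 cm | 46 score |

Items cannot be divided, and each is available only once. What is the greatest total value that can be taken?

Check high-value combinations within 16 cm:
- G+H: length 5+10=15, value 40+46=86
- B+G: length 10+5=15, value 31+40=71
- C+F+G: length 3+4+5=12, value 18+7+40=65
- C+H: length 3+10=13, value 18+46=64
Best: 86 score.

86 score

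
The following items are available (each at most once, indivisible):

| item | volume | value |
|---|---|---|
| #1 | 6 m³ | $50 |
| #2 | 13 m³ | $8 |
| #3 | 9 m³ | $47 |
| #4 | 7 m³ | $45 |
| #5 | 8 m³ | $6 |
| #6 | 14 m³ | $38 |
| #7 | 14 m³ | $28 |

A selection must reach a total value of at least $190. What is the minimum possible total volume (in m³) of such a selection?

Subsets with value ≥ 190, sorted by total volume:
- #1+#3+#4+#6+#7: volume 50, value 208
- #1+#2+#3+#4+#5+#6: volume 57, value 194
- #1+#3+#4+#5+#6+#7: volume 58, value 214
- #1+#2+#3+#4+#6+#7: volume 63, value 216
Minimum volume: 50 m³.

50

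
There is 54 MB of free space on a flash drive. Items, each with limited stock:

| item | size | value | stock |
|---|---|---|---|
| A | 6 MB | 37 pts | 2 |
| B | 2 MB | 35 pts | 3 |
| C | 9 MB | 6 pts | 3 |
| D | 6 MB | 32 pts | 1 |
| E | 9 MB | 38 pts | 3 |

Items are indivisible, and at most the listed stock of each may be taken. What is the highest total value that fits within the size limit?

Best selections within size 54 and stock limits:
- 2×A + 3×B + 1×D + 3×E: size 51, value 325
- 2×A + 3×B + 1×C + 3×E: size 54, value 299
- 1×A + 3×B + 1×C + 1×D + 3×E: size 54, value 294
Best: 325 pts.

325 pts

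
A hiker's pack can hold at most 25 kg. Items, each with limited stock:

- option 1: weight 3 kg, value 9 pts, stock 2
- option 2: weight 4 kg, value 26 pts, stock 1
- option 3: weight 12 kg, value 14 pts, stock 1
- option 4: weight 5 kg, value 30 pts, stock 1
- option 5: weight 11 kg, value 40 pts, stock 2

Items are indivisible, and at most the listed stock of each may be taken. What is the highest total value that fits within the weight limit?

105 pts

Top feasible selections:
- 1×option 1 + 1×option 2 + 1×option 4 + 1×option 5: weight 23, value 105
- 1×option 2 + 1×option 4 + 1×option 5: weight 20, value 96
Best: 105 pts.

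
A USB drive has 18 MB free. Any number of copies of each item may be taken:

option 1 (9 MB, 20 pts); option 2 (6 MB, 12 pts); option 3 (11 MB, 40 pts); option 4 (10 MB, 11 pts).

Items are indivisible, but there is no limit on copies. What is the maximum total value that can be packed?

Best value-per-unit is option 3 at 40/11; filling with it alone gives 1×40 = 40.
Optimal mix: 1×option 2 + 1×option 3 → size 17, value 52.

52 pts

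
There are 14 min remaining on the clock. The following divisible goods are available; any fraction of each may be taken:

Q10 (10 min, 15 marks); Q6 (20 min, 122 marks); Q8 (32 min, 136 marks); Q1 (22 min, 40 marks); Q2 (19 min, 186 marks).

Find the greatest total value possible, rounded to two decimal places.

137.05

Take in order of value per unit:
- Q2 (186/19 per unit): 14 of 19 → value 14×186/19 = 137.0526, running total 137.05
Total 137.05.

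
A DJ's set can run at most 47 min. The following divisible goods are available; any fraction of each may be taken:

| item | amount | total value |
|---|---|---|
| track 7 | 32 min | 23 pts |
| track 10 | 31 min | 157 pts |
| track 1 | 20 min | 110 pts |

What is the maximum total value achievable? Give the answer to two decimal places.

Take in order of value per unit:
- track 1 (110/20 per unit): all 20 → value 110, running total 110.00
- track 10 (157/31 per unit): 27 of 31 → value 27×157/31 = 136.7419, running total 246.74
Total 246.74.

246.74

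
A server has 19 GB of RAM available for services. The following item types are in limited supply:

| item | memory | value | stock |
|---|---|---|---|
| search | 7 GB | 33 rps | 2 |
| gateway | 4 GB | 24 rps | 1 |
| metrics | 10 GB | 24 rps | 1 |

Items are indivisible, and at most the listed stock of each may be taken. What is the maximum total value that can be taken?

Best selections within memory 19 and stock limits:
- 2×search + 1×gateway: memory 18, value 90
- 2×search: memory 14, value 66
- 1×search + 1×gateway: memory 11, value 57
- 1×search + 1×metrics: memory 17, value 57
Best: 90 rps.

90 rps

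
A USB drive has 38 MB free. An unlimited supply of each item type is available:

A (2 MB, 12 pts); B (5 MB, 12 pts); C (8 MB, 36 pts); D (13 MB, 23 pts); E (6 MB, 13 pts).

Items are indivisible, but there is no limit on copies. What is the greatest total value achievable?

Best value-per-unit is A at 12/2, and filling with it alone uses size 19×2=38. No mix of the others beats 19×12 = 228.

228 pts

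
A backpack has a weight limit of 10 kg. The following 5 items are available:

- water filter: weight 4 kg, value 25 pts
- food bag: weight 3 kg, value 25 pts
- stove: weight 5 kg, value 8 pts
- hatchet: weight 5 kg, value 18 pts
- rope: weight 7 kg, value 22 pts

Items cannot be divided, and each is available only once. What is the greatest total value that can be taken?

50 pts

Check high-value combinations within 10 kg:
- water filter+food bag: weight 4+3=7, value 25+25=50
- food bag+rope: weight 3+7=10, value 25+22=47
- food bag+hatchet: weight 3+5=8, value 25+18=43
Best: 50 pts.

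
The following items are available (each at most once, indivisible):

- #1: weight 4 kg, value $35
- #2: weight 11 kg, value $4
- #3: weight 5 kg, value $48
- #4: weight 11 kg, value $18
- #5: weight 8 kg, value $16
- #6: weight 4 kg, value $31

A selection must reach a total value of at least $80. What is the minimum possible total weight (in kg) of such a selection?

9

Subsets with value ≥ 80, sorted by total weight:
- #1+#3: weight 9, value 83
- #1+#3+#6: weight 13, value 114
- #1+#5+#6: weight 16, value 82
Minimum weight: 9 kg.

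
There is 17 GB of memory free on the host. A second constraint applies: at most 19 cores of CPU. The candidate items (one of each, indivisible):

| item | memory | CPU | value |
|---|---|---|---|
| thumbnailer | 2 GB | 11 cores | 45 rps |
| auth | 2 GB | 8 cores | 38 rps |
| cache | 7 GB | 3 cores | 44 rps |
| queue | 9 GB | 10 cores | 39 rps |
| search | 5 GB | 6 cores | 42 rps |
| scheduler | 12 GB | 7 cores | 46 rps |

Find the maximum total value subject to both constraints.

Feasible sets respecting both limits:
- auth+cache+search: memory 14, CPU 17, value 124
- thumbnailer+scheduler: memory 14, CPU 18, value 91
- thumbnailer+cache: memory 9, CPU 14, value 89
Best: 124 rps.

124 rps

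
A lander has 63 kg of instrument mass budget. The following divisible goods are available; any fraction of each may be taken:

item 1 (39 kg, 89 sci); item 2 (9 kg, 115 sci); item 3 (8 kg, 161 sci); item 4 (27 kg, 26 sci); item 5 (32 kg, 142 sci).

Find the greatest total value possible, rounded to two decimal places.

Take in order of value per unit:
- item 3 (161/8 per unit): all 8 → value 161, running total 161.00
- item 2 (115/9 per unit): all 9 → value 115, running total 276.00
- item 5 (142/32 per unit): all 32 → value 142, running total 418.00
- item 1 (89/39 per unit): 14 of 39 → value 14×89/39 = 31.9487, running total 449.95
Total 449.95.

449.95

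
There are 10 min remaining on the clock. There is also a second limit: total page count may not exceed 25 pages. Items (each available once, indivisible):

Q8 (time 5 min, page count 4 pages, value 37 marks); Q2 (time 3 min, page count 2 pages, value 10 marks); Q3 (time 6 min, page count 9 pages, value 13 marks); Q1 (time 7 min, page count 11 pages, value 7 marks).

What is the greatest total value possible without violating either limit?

47 marks

Feasible sets respecting both limits:
- Q8+Q2: time 8, page count 6, value 47
- Q8: time 5, page count 4, value 37
- Q2+Q3: time 9, page count 11, value 23
Best: 47 marks.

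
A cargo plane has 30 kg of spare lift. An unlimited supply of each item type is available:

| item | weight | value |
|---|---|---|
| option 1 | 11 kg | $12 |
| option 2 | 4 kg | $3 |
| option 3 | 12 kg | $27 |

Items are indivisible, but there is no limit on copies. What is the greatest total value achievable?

Best value-per-unit is option 3 at 27/12; filling with it alone gives 2×27 = 54.
Optimal mix: 1×option 2 + 2×option 3 → weight 28, value 57.

$57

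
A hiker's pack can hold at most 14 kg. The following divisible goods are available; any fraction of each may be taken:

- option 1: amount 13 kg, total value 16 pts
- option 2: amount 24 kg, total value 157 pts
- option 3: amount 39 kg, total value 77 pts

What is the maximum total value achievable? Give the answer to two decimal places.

Take in order of value per unit:
- option 2 (157/24 per unit): 14 of 24 → value 14×157/24 = 91.5833, running total 91.58
Total 91.58.

91.58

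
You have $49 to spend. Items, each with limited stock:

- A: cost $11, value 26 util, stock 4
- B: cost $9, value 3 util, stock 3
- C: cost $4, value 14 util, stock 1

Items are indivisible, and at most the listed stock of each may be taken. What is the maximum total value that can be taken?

Best selections within cost 49 and stock limits:
- 4×A + 1×C: cost 48, value 118
- 4×A: cost 44, value 104
- 3×A + 1×B + 1×C: cost 46, value 95
- 3×A + 1×C: cost 37, value 92
Best: 118 util.

118 util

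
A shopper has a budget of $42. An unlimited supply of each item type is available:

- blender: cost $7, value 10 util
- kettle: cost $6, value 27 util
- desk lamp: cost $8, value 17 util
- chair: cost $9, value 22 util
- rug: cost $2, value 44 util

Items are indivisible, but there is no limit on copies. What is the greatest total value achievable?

924 util

Best value-per-unit is rug at 44/2, and filling with it alone uses cost 21×2=42. No mix of the others beats 21×44 = 924.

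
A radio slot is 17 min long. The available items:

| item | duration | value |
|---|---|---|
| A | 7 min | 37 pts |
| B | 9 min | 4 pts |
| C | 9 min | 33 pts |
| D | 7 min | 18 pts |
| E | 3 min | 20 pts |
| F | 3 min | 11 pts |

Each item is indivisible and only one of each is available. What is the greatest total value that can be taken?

Check high-value combinations within 17 min:
- A+D+E: duration 7+7+3=17, value 37+18+20=75
- A+C: duration 7+9=16, value 37+33=70
- A+E+F: duration 7+3+3=13, value 37+20+11=68
- A+D+F: duration 7+7+3=17, value 37+18+11=66
- C+E+F: duration 9+3+3=15, value 33+20+11=64
Best: 75 pts.

75 pts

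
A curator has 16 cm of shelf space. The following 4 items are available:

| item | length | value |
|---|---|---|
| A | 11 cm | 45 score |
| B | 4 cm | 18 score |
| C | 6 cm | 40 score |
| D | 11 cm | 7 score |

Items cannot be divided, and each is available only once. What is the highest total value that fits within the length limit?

63 score

This is a 0/1 knapsack; check combinations near the capacity.
- A+B: length 11+4=15, value 45+18=63
- B+C: length 4+6=10, value 18+40=58
- A: length 11, value 45
Best: 63 score.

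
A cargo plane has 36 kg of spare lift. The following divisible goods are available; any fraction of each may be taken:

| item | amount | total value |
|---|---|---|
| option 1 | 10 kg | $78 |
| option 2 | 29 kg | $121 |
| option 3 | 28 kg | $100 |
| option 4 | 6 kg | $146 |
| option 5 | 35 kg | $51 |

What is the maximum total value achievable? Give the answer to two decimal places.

307.45

Take in order of value per unit:
- option 4 (146/6 per unit): all 6 → value 146, running total 146.00
- option 1 (78/10 per unit): all 10 → value 78, running total 224.00
- option 2 (121/29 per unit): 20 of 29 → value 20×121/29 = 83.4483, running total 307.45
Total 307.45.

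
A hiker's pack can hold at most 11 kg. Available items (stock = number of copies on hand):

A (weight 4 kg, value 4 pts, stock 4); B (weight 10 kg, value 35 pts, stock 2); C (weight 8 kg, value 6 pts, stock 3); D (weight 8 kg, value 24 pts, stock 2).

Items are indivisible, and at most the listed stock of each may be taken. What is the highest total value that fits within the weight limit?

Top feasible selections:
- 1×B: weight 10, value 35
- 1×D: weight 8, value 24
Best: 35 pts.

35 pts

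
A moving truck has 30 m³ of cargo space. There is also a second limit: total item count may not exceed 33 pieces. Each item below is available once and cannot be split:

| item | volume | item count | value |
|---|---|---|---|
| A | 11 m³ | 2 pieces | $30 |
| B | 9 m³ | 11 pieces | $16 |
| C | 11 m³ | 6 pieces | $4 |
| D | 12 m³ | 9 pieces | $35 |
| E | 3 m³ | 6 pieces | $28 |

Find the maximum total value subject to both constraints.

Feasible sets respecting both limits:
- A+D+E: volume 26, item count 17, value 93
- B+D+E: volume 24, item count 26, value 79
- A+B+E: volume 23, item count 19, value 74
Best: $93.

$93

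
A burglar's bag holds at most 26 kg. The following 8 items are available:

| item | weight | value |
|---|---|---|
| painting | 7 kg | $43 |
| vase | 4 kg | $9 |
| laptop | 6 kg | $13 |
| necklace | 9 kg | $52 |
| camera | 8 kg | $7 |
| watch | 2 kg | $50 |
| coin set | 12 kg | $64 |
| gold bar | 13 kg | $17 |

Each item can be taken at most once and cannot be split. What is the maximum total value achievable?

$166

Check high-value combinations within 26 kg:
- necklace+watch+coin set: weight 9+2+12=23, value 52+50+64=166
- painting+vase+watch+coin set: weight 7+4+2+12=25, value 43+9+50+64=166
- painting+laptop+necklace+watch: weight 7+6+9+2=24, value 43+13+52+50=158
- painting+watch+coin set: weight 7+2+12=21, value 43+50+64=157
- painting+vase+necklace+watch: weight 7+4+9+2=22, value 43+9+52+50=154
Best: $166.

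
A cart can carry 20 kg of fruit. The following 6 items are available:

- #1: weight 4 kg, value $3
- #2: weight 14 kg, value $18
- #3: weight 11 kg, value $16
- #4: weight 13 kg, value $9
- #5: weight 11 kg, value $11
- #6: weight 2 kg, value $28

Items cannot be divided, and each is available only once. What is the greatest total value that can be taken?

$49

Check high-value combinations within 20 kg:
- #1+#2+#6: weight 4+14+2=20, value 3+18+28=49
- #1+#3+#6: weight 4+11+2=17, value 3+16+28=47
- #2+#6: weight 14+2=16, value 18+28=46
- #3+#6: weight 11+2=13, value 16+28=44
Best: $49.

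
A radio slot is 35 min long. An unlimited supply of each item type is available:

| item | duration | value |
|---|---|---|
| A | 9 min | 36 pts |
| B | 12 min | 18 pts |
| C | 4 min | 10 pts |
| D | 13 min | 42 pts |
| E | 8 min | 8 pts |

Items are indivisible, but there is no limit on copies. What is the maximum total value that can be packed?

Best value-per-unit is A at 36/9; filling with it alone gives 3×36 = 108.
Optimal mix: 3×A + 2×C → duration 35, value 128.

128 pts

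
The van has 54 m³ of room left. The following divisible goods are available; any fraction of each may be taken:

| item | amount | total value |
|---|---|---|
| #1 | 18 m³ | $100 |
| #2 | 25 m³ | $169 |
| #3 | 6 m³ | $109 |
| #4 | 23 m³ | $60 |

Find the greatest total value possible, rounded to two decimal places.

391.04

Take in order of value per unit:
- #3 (109/6 per unit): all 6 → value 109, running total 109.00
- #2 (169/25 per unit): all 25 → value 169, running total 278.00
- #1 (100/18 per unit): all 18 → value 100, running total 378.00
- #4 (60/23 per unit): 5 of 23 → value 5×60/23 = 13.0435, running total 391.04
Total 391.04.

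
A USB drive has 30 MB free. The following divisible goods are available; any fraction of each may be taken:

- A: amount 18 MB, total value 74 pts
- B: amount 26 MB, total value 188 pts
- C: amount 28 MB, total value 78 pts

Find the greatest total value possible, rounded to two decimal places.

204.44

Take in order of value per unit:
- B (188/26 per unit): all 26 → value 188, running total 188.00
- A (74/18 per unit): 4 of 18 → value 4×74/18 = 16.4444, running total 204.44
Total 204.44.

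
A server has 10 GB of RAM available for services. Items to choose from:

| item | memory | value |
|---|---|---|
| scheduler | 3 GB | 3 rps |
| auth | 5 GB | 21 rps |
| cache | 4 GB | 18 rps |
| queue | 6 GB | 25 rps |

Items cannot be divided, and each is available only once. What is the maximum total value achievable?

43 rps

Check high-value combinations within 10 GB:
- cache+queue: memory 4+6=10, value 18+25=43
- auth+cache: memory 5+4=9, value 21+18=39
- scheduler+queue: memory 3+6=9, value 3+25=28
- queue: memory 6, value 25
- scheduler+auth: memory 3+5=8, value 3+21=24
Best: 43 rps.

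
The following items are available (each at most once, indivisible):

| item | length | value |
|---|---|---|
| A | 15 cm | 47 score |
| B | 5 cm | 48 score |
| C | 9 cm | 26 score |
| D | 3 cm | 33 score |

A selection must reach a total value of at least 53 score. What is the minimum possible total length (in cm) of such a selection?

Subsets with value ≥ 53, sorted by total length:
- B+D: length 8, value 81
- C+D: length 12, value 59
- B+C: length 14, value 74
Minimum length: 8 cm.

8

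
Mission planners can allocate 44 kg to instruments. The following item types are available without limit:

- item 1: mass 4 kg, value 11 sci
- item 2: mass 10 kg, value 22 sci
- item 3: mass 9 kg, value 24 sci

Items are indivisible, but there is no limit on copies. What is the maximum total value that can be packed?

121 sci

Best value-per-unit is item 1 at 11/4, and filling with it alone uses mass 11×4=44. No mix of the others beats 11×11 = 121.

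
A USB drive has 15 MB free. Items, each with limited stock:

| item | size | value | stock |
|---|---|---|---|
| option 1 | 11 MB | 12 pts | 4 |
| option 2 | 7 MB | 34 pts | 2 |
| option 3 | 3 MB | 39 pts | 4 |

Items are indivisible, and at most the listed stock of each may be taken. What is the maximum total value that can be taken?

156 pts

Best selections within size 15 and stock limits:
- 4×option 3: size 12, value 156
- 3×option 3: size 9, value 117
- 1×option 2 + 2×option 3: size 13, value 112
Best: 156 pts.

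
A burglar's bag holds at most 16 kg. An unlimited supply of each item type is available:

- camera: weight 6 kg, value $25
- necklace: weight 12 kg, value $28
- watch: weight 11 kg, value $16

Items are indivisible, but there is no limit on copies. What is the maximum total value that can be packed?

Best value-per-unit is camera at 25/6, and filling with it alone uses weight 2×6=12. No mix of the others beats 2×25 = 50.

$50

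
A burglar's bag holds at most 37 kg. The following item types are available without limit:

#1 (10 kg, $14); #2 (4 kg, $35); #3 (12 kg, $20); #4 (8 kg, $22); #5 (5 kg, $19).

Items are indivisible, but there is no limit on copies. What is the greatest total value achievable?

Best value-per-unit is #2 at 35/4, and filling with it alone uses weight 9×4=36. No mix of the others beats 9×35 = 315.

$315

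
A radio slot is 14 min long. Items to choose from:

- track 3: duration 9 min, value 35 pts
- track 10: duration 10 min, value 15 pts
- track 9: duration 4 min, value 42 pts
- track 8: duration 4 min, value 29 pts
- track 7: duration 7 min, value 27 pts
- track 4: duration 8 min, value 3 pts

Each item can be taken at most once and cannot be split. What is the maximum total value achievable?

Check high-value combinations within 14 min:
- track 3+track 9: duration 9+4=13, value 35+42=77
- track 9+track 8: duration 4+4=8, value 42+29=71
- track 9+track 7: duration 4+7=11, value 42+27=69
- track 3+track 8: duration 9+4=13, value 35+29=64
Best: 77 pts.

77 pts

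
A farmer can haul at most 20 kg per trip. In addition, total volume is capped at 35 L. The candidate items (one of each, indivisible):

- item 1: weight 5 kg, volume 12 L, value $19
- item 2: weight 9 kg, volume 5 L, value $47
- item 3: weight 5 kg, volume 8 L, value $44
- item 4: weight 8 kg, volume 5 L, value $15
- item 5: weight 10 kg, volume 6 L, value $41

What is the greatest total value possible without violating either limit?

Feasible sets respecting both limits:
- item 1+item 2+item 3: weight 19, volume 25, value 110
- item 1+item 3+item 5: weight 20, volume 26, value 104
- item 2+item 3: weight 14, volume 13, value 91
Best: $110.

$110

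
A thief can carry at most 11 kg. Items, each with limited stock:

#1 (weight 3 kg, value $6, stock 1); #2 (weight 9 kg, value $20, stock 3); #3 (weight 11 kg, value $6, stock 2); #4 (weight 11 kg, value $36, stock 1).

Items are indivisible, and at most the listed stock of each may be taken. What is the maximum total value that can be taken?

Top feasible selections:
- 1×#4: weight 11, value 36
- 1×#2: weight 9, value 20
- 1×#1: weight 3, value 6
Best: $36.

$36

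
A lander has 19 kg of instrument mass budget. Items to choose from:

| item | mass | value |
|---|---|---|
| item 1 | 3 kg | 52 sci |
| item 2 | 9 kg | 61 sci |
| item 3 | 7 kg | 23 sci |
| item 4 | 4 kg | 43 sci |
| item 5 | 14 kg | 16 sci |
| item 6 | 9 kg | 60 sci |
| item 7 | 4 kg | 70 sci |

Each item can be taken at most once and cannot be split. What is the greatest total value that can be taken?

Check high-value combinations within 19 kg:
- item 1+item 3+item 4+item 7: mass 3+7+4+4=18, value 52+23+43+70=188
- item 1+item 2+item 7: mass 3+9+4=16, value 52+61+70=183
- item 1+item 6+item 7: mass 3+9+4=16, value 52+60+70=182
- item 2+item 4+item 7: mass 9+4+4=17, value 61+43+70=174
- item 4+item 6+item 7: mass 4+9+4=17, value 43+60+70=173
Best: 188 sci.

188 sci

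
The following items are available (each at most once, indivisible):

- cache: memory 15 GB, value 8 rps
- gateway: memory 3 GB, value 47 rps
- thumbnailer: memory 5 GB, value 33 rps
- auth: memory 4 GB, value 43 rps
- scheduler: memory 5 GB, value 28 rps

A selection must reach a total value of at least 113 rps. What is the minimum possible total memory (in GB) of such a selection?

Subsets with value ≥ 113, sorted by total memory:
- gateway+thumbnailer+auth: memory 12, value 123
- gateway+auth+scheduler: memory 12, value 118
- gateway+thumbnailer+auth+scheduler: memory 17, value 151
Minimum memory: 12 GB.

12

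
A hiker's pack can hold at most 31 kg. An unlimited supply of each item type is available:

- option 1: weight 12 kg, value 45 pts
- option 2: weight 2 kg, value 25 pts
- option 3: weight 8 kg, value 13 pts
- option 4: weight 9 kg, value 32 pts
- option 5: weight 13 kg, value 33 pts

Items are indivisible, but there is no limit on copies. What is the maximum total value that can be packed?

Best value-per-unit is option 2 at 25/2, and filling with it alone uses weight 15×2=30. No mix of the others beats 15×25 = 375.

375 pts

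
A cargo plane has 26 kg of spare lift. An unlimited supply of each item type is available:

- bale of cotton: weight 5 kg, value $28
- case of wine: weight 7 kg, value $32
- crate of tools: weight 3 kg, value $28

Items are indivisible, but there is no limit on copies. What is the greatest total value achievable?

Best value-per-unit is crate of tools at 28/3; filling with it alone gives 8×28 = 224.
Optimal mix: 1×bale of cotton + 7×crate of tools → weight 26, value 224.

$224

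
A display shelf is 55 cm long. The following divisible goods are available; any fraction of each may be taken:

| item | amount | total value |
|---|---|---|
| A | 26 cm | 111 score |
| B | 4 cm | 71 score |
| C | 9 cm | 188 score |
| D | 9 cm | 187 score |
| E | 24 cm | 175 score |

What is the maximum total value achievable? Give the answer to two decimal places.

659.42

Take in order of value per unit:
- C (188/9 per unit): all 9 → value 188, running total 188.00
- D (187/9 per unit): all 9 → value 187, running total 375.00
- B (71/4 per unit): all 4 → value 71, running total 446.00
- E (175/24 per unit): all 24 → value 175, running total 621.00
- A (111/26 per unit): 9 of 26 → value 9×111/26 = 38.4231, running total 659.42
Total 659.42.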